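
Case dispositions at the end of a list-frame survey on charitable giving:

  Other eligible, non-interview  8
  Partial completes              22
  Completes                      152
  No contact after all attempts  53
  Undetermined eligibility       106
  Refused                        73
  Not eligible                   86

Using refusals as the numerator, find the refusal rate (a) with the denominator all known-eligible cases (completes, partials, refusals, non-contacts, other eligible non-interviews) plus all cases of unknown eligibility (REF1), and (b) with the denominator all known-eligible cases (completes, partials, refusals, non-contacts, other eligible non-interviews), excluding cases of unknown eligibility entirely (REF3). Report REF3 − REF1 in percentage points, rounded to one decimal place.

Top: 73
Denominator: 152 + 22 + 73 + 53 + 8 + 106 = 414
REF1 = 73 / 414 = 0.1763
Denominator: 152 + 22 + 73 + 53 + 8 = 308
REF3 = 73 / 308 = 0.2370
Difference = 23.70 − 17.63 = 6.07 percentage points

6.1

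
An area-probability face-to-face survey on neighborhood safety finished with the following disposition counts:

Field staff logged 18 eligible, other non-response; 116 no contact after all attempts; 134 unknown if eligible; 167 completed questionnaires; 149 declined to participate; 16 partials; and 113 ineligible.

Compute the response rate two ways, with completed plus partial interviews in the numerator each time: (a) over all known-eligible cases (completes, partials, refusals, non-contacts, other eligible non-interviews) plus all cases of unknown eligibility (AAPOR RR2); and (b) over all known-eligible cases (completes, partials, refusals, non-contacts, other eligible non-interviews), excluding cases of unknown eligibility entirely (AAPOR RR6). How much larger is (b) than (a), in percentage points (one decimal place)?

8.8

Top → 167 + 16 = 183
Denominator → 167 + 16 + 149 + 116 + 18 + 134 = 600
RR2 = 183 / 600 = 0.3050
Denominator → 167 + 16 + 149 + 116 + 18 = 466
RR6 = 183 / 466 = 0.3927
Difference = 39.27 − 30.50 = 8.77 percentage points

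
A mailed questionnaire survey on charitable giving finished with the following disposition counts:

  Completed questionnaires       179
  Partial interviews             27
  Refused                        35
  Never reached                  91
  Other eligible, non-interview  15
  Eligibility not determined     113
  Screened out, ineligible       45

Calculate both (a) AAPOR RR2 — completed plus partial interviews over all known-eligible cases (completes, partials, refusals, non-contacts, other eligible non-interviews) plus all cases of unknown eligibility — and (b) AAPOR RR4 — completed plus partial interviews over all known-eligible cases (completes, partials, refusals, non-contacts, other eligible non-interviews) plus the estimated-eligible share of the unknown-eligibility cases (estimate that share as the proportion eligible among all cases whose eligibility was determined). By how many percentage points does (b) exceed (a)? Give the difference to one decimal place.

Top = 179 + 27 = 206
Base = 179 + 27 + 35 + 91 + 15 + 113 = 460
RR2 = 206 / 460 = 0.4478
Determined eligible = 179 + 27 + 35 + 91 + 15 = 347
e = 347 / (347 + 45) = 347 / 392 = 0.8852
Eligible share of unknowns = 0.8852 × 113 = 100.03
Base = 347 + 100.03 = 447.03
RR4 = 206 / 447.03 = 0.4608
Difference = 46.08 − 44.78 = 1.30 percentage points

1.3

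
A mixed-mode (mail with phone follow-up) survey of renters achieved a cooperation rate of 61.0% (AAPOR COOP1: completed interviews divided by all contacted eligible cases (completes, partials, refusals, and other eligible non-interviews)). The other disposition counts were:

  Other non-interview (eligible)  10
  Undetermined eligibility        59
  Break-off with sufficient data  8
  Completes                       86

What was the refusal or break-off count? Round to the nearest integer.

COOP1 = 86 / D = 0.610
D = 86 / 0.610 = 141.0
Other denominator terms total 104
refusal or break-off = 141.0 − 104 ≈ 37

37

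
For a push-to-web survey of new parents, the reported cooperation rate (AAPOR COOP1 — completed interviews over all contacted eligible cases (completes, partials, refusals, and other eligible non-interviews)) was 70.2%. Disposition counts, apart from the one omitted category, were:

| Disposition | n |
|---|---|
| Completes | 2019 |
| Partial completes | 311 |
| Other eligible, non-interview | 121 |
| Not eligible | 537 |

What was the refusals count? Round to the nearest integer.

COOP1 = 2019 / D = 0.702
D = 2019 / 0.702 = 2876.1
Rest of base = 2451
refusals = 2876.1 − 2451 ≈ 425

425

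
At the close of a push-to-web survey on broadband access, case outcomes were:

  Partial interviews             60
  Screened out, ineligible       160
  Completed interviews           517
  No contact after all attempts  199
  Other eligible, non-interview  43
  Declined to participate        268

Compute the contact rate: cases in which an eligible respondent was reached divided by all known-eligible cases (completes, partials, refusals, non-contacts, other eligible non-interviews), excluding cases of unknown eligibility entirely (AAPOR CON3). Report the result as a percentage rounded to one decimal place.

81.7%

Numerator → 517 + 60 + 268 + 43 = 888
Denom → 517 + 60 + 268 + 199 + 43 = 1087
CON3 = 888 / 1087 = 0.8169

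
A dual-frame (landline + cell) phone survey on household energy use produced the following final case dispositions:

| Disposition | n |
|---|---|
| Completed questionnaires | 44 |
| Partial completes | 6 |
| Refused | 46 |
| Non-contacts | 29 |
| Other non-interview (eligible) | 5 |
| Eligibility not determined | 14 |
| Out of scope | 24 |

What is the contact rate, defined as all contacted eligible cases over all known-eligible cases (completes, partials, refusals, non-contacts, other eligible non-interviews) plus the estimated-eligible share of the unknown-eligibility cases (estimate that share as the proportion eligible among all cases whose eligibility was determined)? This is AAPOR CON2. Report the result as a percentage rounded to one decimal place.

71.2%

Top → 44 + 6 + 46 + 5 = 101
Determined eligible → 44 + 6 + 46 + 29 + 5 = 130
e = 130 / (130 + 24) = 130 / 154 = 0.8442
Eligible share of unknowns → 0.8442 × 14 = 11.82
Denominator → 130 + 11.82 = 141.82
CON2 = 101 / 141.82 = 0.7122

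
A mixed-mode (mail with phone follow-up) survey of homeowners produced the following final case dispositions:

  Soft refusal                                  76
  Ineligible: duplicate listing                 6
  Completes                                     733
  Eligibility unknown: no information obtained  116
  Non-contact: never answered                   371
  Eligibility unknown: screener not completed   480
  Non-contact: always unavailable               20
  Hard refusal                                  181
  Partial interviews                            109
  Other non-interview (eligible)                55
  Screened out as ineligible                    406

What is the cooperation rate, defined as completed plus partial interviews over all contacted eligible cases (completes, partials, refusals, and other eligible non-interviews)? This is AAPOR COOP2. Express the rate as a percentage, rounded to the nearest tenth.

73.0%

Declined to participate = 181 + 76 = 257
No contact after all attempts = 371 + 20 = 391
Eligibility not determined = 480 + 116 = 596
Not eligible = 406 + 6 = 412
Num: 733 + 109 = 842
Denom: 733 + 109 + 257 + 55 = 1154
COOP2 = 842 / 1154 = 0.7296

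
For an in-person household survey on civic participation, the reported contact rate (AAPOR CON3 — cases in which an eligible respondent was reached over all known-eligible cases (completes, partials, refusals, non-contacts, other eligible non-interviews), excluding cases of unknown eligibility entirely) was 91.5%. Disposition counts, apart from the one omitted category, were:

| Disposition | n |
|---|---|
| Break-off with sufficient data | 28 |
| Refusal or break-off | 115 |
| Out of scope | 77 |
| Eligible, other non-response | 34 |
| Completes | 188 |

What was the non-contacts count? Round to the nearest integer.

Top → 188 + 28 + 115 + 34 = 365
CON3 = 365 / D = 0.915
D = 365 / 0.915 = 398.9
Other denominator terms total 365
non-contacts = 398.9 − 365 ≈ 34

34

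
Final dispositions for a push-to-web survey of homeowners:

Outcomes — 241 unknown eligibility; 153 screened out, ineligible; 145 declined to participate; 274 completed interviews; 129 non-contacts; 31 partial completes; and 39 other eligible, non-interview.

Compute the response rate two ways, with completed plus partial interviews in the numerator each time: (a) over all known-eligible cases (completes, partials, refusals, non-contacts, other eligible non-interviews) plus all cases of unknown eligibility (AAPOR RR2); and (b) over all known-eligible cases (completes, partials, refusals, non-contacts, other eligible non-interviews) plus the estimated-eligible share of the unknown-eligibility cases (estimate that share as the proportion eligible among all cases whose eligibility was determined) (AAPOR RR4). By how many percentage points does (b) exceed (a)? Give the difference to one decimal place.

2.1

Top = 274 + 31 = 305
Denominator = 274 + 31 + 145 + 129 + 39 + 241 = 859
RR2 = 305 / 859 = 0.3551
Eligible (known) = 274 + 31 + 145 + 129 + 39 = 618
e = 618 / (618 + 153) = 618 / 771 = 0.8016
Eligible share of unknowns = 0.8016 × 241 = 193.19
Denominator = 618 + 193.19 = 811.19
RR4 = 305 / 811.19 = 0.3760
Difference = 37.60 − 35.51 = 2.09 percentage points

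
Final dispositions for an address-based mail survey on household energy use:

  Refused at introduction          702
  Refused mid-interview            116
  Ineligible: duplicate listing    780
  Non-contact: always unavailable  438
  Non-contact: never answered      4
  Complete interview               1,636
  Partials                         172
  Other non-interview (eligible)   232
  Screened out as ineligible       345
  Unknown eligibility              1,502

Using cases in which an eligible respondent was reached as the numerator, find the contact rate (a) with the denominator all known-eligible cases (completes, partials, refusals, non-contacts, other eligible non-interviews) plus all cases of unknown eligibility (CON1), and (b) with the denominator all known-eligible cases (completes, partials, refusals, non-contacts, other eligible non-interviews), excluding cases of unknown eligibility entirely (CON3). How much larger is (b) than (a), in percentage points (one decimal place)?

27.1

Refused = 702 + 116 = 818
No contact after all attempts = 4 + 438 = 442
Ineligible = 345 + 780 = 1125
Numerator: 1636 + 172 + 818 + 232 = 2858
Denom: 1636 + 172 + 818 + 442 + 232 + 1502 = 4802
CON1 = 2858 / 4802 = 0.5952
Denom: 1636 + 172 + 818 + 442 + 232 = 3300
CON3 = 2858 / 3300 = 0.8661
Difference = 86.61 − 59.52 = 27.09 percentage points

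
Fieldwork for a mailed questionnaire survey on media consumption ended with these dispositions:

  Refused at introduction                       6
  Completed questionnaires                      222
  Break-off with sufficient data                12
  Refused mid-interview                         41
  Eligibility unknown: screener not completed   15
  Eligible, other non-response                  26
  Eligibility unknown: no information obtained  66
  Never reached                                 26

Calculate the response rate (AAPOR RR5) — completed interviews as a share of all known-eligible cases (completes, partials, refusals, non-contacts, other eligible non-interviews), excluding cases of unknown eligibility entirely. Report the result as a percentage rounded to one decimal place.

66.7%

Refused = 6 + 41 = 47
Unknown if eligible = 15 + 66 = 81
Numerator: 222
Denom: 222 + 12 + 47 + 26 + 26 = 333
RR5 = 222 / 333 = 0.6667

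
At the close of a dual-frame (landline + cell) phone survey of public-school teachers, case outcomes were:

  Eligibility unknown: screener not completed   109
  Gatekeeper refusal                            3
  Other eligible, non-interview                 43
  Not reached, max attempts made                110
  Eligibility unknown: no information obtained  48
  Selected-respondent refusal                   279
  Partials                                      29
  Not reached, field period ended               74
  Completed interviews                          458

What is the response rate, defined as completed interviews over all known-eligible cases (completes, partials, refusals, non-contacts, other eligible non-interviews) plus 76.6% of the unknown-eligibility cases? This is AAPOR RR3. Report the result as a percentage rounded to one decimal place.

Refused = 3 + 279 = 282
Non-contacts = 74 + 110 = 184
Undetermined eligibility = 109 + 48 = 157
Numerator: 458
Known eligible: 458 + 29 + 282 + 184 + 43 = 996
Eligible share of unknowns: 0.7660 × 157 = 120.26
Denominator: 996 + 120.26 = 1116.26
RR3 = 458 / 1116.26 = 0.4103

41.0%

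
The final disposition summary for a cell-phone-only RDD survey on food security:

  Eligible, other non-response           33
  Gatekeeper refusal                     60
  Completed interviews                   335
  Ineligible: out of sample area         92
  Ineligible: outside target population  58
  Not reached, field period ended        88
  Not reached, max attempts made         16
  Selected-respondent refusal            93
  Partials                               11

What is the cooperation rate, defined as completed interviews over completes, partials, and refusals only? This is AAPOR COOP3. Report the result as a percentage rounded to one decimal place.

67.1%

Refusal or break-off = 60 + 93 = 153
No answer / not reached = 88 + 16 = 104
Not eligible = 58 + 92 = 150
Numerator = 335
Base = 335 + 11 + 153 = 499
COOP3 = 335 / 499 = 0.6713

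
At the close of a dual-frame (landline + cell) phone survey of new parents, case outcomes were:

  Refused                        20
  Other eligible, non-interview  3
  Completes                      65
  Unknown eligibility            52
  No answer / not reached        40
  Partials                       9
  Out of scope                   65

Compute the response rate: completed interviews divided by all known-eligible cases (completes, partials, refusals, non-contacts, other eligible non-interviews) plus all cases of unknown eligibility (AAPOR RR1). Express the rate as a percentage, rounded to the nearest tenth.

34.4%

Num = 65
Denom = 65 + 9 + 20 + 40 + 3 + 52 = 189
RR1 = 65 / 189 = 0.3439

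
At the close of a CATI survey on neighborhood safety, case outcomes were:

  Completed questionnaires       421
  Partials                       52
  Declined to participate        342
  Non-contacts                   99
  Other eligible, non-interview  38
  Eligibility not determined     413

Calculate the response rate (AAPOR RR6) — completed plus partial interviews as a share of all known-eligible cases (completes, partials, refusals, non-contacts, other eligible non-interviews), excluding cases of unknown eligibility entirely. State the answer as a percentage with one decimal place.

49.7%

Top: 421 + 52 = 473
Denominator: 421 + 52 + 342 + 99 + 38 = 952
RR6 = 473 / 952 = 0.4968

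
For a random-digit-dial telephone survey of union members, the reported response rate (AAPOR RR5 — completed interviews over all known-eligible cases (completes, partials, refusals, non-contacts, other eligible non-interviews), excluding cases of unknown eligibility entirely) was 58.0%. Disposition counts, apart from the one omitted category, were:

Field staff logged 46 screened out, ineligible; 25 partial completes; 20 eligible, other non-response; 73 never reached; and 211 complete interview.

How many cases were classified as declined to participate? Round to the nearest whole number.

35

RR5 = 211 / D = 0.580
D = 211 / 0.580 = 363.8
Other denominator terms total 329
declined to participate = 363.8 − 329 ≈ 35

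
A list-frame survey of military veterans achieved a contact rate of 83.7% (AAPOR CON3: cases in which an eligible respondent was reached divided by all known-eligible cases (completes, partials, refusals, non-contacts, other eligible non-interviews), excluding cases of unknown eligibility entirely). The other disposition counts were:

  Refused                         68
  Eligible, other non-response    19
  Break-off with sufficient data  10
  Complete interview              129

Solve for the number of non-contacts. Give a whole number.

44

Top: 129 + 10 + 68 + 19 = 226
CON3 = 226 / D = 0.837
D = 226 / 0.837 = 270.0
Other denominator terms total 226
non-contacts = 270.0 − 226 ≈ 44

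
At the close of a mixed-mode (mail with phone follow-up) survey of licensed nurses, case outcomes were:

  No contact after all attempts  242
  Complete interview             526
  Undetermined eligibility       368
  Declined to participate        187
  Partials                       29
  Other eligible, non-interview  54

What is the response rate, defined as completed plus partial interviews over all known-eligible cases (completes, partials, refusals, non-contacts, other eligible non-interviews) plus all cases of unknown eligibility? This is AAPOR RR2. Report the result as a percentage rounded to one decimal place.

39.5%

Num → 526 + 29 = 555
Denominator → 526 + 29 + 187 + 242 + 54 + 368 = 1406
RR2 = 555 / 1406 = 0.3947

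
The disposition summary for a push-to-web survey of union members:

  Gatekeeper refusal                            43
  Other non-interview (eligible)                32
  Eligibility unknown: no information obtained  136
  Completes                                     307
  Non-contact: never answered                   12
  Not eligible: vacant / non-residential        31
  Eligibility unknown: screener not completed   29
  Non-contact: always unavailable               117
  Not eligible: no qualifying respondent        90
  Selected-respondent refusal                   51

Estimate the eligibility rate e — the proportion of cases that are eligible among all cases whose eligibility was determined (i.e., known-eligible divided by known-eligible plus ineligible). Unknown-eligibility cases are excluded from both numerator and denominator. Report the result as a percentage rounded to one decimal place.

Refusal or break-off = 43 + 51 = 94
No contact after all attempts = 12 + 117 = 129
Unknown if eligible = 29 + 136 = 165
Out of scope = 90 + 31 = 121
Determined eligible = 307 + 94 + 129 + 32 = 562
e = 562 / (562 + 121) = 562 / 683 = 0.8228

82.3%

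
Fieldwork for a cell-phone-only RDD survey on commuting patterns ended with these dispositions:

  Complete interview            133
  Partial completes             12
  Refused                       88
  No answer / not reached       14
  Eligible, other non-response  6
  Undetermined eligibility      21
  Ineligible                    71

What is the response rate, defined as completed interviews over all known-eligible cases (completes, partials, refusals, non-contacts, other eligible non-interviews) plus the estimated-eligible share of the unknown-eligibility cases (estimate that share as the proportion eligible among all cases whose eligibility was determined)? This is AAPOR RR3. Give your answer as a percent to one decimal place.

49.4%

Num = 133
Determined eligible = 133 + 12 + 88 + 14 + 6 = 253
e = 253 / (253 + 71) = 253 / 324 = 0.7809
e × U = 0.7809 × 21 = 16.40
Base = 253 + 16.40 = 269.40
RR3 = 133 / 269.40 = 0.4937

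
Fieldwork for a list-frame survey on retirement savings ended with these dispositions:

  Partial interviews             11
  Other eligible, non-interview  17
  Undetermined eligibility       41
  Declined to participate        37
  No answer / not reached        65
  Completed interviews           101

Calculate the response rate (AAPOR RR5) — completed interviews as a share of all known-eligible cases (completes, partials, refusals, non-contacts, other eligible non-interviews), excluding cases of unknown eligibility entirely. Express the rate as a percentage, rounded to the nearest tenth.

Numerator → 101
Denom → 101 + 11 + 37 + 65 + 17 = 231
RR5 = 101 / 231 = 0.4372

43.7%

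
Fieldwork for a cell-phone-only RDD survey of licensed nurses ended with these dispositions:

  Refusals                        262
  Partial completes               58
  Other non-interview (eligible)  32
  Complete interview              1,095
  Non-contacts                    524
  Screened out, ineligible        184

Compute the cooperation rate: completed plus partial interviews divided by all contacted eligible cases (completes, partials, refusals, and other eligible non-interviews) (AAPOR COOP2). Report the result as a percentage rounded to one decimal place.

79.7%

Numerator = 1095 + 58 = 1153
Denominator = 1095 + 58 + 262 + 32 = 1447
COOP2 = 1153 / 1447 = 0.7968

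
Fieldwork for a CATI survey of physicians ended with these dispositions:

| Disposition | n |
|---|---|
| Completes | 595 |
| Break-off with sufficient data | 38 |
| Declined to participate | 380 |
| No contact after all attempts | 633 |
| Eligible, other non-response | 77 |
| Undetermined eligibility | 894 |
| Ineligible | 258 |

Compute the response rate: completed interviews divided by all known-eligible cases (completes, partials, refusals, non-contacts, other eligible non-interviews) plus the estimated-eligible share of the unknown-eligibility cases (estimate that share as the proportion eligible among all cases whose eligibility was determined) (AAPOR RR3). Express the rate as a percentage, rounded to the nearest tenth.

23.8%

Top → 595
Known eligible → 595 + 38 + 380 + 633 + 77 = 1723
e = 1723 / (1723 + 258) = 1723 / 1981 = 0.8698
Estimated eligible among unknowns → 0.8698 × 894 = 777.60
Denominator → 1723 + 777.60 = 2500.60
RR3 = 595 / 2500.60 = 0.2379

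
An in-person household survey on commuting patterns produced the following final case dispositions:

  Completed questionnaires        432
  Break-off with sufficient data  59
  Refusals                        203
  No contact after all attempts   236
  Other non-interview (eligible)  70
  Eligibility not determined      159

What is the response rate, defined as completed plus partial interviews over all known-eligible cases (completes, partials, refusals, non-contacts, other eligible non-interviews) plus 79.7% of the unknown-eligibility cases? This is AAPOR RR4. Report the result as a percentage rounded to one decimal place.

43.6%

Num → 432 + 59 = 491
Eligible (known) → 432 + 59 + 203 + 236 + 70 = 1000
e × U → 0.7970 × 159 = 126.72
Base → 1000 + 126.72 = 1126.72
RR4 = 491 / 1126.72 = 0.4358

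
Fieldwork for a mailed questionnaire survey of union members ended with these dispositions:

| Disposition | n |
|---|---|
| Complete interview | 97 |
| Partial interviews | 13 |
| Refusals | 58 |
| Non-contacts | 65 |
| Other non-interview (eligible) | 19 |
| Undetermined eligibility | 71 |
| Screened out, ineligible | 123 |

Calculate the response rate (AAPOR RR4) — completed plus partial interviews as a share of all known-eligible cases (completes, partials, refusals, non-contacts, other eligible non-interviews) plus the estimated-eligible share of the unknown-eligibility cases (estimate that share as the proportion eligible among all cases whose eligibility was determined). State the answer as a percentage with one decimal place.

Top = 97 + 13 = 110
Known eligible = 97 + 13 + 58 + 65 + 19 = 252
e = 252 / (252 + 123) = 252 / 375 = 0.6720
Eligible share of unknowns = 0.6720 × 71 = 47.71
Base = 252 + 47.71 = 299.71
RR4 = 110 / 299.71 = 0.3670

36.7%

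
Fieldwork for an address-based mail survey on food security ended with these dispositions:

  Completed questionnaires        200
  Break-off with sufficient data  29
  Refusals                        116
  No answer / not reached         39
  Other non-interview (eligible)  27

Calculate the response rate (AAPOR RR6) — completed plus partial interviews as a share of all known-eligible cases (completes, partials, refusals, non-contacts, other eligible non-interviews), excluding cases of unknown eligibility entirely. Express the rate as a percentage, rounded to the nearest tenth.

55.7%

Num: 200 + 29 = 229
Denom: 200 + 29 + 116 + 39 + 27 = 411
RR6 = 229 / 411 = 0.5572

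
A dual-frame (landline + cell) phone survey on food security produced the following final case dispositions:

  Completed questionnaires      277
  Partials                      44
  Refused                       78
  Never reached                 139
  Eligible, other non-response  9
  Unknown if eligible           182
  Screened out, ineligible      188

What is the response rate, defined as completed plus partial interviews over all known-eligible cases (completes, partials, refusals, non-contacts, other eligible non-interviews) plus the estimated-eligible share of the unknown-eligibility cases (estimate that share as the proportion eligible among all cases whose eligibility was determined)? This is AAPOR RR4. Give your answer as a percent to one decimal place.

Top → 277 + 44 = 321
Known eligible → 277 + 44 + 78 + 139 + 9 = 547
e = 547 / (547 + 188) = 547 / 735 = 0.7442
e × U → 0.7442 × 182 = 135.44
Denominator → 547 + 135.44 = 682.44
RR4 = 321 / 682.44 = 0.4704

47.0%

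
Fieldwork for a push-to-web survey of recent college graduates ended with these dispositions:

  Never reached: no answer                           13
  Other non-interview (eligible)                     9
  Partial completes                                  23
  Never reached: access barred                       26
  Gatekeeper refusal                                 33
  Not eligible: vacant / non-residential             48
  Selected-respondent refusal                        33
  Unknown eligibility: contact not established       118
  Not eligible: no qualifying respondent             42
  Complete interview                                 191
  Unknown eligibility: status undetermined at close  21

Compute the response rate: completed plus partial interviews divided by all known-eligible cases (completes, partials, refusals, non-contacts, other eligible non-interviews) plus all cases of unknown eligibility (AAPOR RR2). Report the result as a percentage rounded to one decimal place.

Refusals = 33 + 33 = 66
Non-contacts = 13 + 26 = 39
Eligibility not determined = 118 + 21 = 139
Screened out, ineligible = 42 + 48 = 90
Num: 191 + 23 = 214
Denominator: 191 + 23 + 66 + 39 + 9 + 139 = 467
RR2 = 214 / 467 = 0.4582

45.8%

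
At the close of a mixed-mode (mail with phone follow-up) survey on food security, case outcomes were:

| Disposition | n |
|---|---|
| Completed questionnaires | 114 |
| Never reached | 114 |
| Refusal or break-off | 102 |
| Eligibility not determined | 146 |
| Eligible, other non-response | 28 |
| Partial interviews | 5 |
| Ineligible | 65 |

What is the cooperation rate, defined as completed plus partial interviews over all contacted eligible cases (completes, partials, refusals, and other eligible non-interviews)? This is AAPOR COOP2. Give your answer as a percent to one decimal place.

47.8%

Top: 114 + 5 = 119
Base: 114 + 5 + 102 + 28 = 249
COOP2 = 119 / 249 = 0.4779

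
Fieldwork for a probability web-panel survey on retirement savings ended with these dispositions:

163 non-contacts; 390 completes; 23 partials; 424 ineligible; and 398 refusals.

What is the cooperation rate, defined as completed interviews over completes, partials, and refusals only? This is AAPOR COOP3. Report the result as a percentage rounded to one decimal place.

Top: 390
Base: 390 + 23 + 398 = 811
COOP3 = 390 / 811 = 0.4809

48.1%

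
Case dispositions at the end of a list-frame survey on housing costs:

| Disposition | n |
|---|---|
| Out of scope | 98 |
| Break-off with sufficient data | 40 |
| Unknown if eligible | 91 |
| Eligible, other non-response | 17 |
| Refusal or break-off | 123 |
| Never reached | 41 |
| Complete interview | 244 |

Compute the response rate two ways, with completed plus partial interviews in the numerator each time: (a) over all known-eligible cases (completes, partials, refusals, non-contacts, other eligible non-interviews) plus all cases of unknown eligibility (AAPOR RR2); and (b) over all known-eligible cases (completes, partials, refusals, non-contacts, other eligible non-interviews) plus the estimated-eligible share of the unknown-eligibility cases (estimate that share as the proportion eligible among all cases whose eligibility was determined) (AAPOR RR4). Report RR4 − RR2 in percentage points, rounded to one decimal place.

1.5

Num: 244 + 40 = 284
Denominator: 244 + 40 + 123 + 41 + 17 + 91 = 556
RR2 = 284 / 556 = 0.5108
Eligible (known): 244 + 40 + 123 + 41 + 17 = 465
e = 465 / (465 + 98) = 465 / 563 = 0.8259
e × U: 0.8259 × 91 = 75.16
Denominator: 465 + 75.16 = 540.16
RR4 = 284 / 540.16 = 0.5258
Difference = 52.58 − 51.08 = 1.50 percentage points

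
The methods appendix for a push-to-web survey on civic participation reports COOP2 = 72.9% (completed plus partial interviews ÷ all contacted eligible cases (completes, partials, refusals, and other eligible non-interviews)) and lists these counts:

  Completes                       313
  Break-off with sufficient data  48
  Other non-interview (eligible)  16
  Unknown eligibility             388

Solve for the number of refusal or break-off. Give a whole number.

118

Numerator: 313 + 48 = 361
COOP2 = 361 / D = 0.729
D = 361 / 0.729 = 495.2
Remaining denominator categories sum to 377
refusal or break-off = 495.2 − 377 ≈ 118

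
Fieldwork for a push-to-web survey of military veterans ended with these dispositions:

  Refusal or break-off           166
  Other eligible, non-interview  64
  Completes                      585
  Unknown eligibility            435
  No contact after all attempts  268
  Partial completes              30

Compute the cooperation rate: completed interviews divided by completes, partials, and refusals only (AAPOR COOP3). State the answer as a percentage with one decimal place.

Num → 585
Denom → 585 + 30 + 166 = 781
COOP3 = 585 / 781 = 0.7490

74.9%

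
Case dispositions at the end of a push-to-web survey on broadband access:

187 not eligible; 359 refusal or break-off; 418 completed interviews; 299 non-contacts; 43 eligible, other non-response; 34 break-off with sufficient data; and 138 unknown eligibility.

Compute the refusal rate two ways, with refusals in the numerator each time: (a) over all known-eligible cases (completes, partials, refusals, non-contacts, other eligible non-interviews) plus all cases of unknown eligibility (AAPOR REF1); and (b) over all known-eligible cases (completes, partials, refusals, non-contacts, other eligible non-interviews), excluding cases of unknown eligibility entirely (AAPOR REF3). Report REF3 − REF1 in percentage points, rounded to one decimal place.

3.3

Numerator = 359
Base = 418 + 34 + 359 + 299 + 43 + 138 = 1291
REF1 = 359 / 1291 = 0.2781
Base = 418 + 34 + 359 + 299 + 43 = 1153
REF3 = 359 / 1153 = 0.3114
Difference = 31.14 − 27.81 = 3.33 percentage points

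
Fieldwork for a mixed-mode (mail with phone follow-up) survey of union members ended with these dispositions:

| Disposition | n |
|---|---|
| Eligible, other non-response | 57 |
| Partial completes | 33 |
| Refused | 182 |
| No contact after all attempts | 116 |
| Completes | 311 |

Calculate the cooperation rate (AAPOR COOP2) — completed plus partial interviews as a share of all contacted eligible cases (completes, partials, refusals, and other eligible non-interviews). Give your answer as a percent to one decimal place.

Numerator → 311 + 33 = 344
Denom → 311 + 33 + 182 + 57 = 583
COOP2 = 344 / 583 = 0.5901

59.0%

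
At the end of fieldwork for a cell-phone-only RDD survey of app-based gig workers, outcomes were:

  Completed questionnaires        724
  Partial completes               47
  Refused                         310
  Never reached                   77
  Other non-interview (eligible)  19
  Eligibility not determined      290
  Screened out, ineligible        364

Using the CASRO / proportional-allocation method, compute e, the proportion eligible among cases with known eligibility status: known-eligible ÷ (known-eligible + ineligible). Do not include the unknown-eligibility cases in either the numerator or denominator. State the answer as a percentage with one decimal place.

76.4%

Determined eligible: 724 + 47 + 310 + 77 + 19 = 1177
e = 1177 / (1177 + 364) = 1177 / 1541 = 0.7638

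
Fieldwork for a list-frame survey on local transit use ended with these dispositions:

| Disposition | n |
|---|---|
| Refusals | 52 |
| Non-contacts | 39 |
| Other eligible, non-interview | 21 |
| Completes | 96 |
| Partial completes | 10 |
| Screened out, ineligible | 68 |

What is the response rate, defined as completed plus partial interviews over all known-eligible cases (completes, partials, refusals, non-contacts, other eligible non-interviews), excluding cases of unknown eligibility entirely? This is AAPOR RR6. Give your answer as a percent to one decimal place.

48.6%

Numerator: 96 + 10 = 106
Denominator: 96 + 10 + 52 + 39 + 21 = 218
RR6 = 106 / 218 = 0.4862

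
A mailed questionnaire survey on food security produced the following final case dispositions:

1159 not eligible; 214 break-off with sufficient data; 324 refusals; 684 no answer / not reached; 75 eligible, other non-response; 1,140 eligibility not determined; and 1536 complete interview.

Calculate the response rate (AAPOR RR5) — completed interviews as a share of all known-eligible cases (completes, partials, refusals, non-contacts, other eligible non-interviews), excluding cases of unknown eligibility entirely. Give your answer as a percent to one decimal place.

54.2%

Top: 1536
Base: 1536 + 214 + 324 + 684 + 75 = 2833
RR5 = 1536 / 2833 = 0.5422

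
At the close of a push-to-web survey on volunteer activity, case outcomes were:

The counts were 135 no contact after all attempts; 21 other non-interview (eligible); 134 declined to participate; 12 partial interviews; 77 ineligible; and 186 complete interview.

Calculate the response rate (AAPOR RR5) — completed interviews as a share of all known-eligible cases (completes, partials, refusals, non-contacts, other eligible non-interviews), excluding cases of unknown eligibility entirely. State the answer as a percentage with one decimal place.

38.1%

Numerator = 186
Denom = 186 + 12 + 134 + 135 + 21 = 488
RR5 = 186 / 488 = 0.3811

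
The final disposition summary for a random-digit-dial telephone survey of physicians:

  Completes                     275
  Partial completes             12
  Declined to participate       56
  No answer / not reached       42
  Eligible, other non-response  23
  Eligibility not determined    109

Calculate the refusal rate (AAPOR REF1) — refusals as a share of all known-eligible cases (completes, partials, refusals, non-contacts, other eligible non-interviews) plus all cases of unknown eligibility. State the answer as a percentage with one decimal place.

10.8%

Top: 56
Base: 275 + 12 + 56 + 42 + 23 + 109 = 517
REF1 = 56 / 517 = 0.1083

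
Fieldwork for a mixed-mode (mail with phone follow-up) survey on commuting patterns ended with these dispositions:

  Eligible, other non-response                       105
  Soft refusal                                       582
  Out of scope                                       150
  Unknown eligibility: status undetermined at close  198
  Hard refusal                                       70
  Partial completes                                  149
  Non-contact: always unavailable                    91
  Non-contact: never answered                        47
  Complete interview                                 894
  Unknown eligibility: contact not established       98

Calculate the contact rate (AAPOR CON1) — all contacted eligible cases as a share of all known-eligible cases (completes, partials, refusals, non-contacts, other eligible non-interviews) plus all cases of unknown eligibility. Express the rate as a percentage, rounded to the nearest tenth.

80.6%

Refusals = 70 + 582 = 652
No answer / not reached = 47 + 91 = 138
Undetermined eligibility = 98 + 198 = 296
Num → 894 + 149 + 652 + 105 = 1800
Denominator → 894 + 149 + 652 + 138 + 105 + 296 = 2234
CON1 = 1800 / 2234 = 0.8057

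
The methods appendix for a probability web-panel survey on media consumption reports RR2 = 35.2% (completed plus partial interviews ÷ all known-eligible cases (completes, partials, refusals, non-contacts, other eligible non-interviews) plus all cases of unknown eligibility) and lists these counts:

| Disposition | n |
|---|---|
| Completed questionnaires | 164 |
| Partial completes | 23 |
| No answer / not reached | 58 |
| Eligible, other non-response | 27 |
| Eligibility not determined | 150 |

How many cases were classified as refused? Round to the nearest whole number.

109

Num → 164 + 23 = 187
RR2 = 187 / D = 0.352
D = 187 / 0.352 = 531.2
Remaining denominator categories sum to 422
refused = 531.2 − 422 ≈ 109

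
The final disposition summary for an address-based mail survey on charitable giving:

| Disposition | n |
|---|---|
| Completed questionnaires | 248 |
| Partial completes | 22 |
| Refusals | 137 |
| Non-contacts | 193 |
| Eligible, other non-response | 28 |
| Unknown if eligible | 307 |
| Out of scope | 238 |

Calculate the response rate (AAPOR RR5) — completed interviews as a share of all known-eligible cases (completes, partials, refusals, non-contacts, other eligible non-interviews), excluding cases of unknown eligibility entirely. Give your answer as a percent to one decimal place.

Numerator → 248
Base → 248 + 22 + 137 + 193 + 28 = 628
RR5 = 248 / 628 = 0.3949

39.5%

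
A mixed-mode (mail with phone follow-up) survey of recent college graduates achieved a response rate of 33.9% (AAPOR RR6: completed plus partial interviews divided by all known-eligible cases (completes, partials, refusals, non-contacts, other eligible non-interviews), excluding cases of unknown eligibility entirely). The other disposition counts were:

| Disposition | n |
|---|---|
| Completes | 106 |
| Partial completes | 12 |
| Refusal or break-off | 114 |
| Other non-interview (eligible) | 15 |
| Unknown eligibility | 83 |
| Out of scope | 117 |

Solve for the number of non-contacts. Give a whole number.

101

Numerator: 106 + 12 = 118
RR6 = 118 / D = 0.339
D = 118 / 0.339 = 348.1
Remaining denominator categories sum to 247
non-contacts = 348.1 − 247 ≈ 101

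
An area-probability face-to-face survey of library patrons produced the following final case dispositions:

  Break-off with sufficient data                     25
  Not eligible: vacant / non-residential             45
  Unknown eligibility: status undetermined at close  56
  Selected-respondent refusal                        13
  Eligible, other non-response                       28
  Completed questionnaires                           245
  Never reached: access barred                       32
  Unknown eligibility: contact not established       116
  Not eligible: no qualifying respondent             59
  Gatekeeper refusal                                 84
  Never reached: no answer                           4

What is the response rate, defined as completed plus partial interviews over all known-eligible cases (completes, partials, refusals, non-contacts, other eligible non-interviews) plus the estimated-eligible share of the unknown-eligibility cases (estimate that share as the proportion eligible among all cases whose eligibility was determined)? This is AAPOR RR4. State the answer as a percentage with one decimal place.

Declined to participate = 84 + 13 = 97
No answer / not reached = 4 + 32 = 36
Eligibility not determined = 116 + 56 = 172
Screened out, ineligible = 59 + 45 = 104
Num: 245 + 25 = 270
Determined eligible: 245 + 25 + 97 + 36 + 28 = 431
e = 431 / (431 + 104) = 431 / 535 = 0.8056
Eligible share of unknowns: 0.8056 × 172 = 138.56
Denom: 431 + 138.56 = 569.56
RR4 = 270 / 569.56 = 0.4741

47.4%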